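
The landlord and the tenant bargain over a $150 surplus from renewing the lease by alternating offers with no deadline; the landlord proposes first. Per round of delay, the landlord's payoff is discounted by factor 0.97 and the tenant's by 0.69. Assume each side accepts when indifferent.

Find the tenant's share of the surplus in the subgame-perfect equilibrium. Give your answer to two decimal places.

9.39

When the landlord proposes, the tenant accepts any offer worth at least 0.69 times what the tenant would get by proposing next round; and vice versa.
This gives x = 150 − 0.69y and y = 150 − 0.97x, where x and y are each side's share when it proposes.
Hence (1 − 0.69·0.97)x = 150(1 − 0.69), i.e. 0.3307·x = 46.5.
x ≈ 140.6108; the tenant's share is 150 − x ≈ 9.3892.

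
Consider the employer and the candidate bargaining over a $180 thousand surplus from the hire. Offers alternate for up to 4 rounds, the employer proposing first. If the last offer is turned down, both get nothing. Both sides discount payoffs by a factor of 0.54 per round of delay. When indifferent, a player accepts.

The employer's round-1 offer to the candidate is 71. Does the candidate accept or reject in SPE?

Reject

Round 4 (the candidate proposes): the employer will accept anything ≥ 0, so the candidate offers 0 and keeps 180.
Round 3 (the employer proposes): the candidate can get 180 next round, worth 0.54 × 180 = 97.2 now. The employer offers 97.2 and keeps 180 − 97.2 = 82.8.
Round 2 (the candidate proposes): the employer can get 82.8 next round, worth 0.54 × 82.8 = 44.712 now; the candidate offers that and keeps 135.288.
So by rejecting in round 1, the candidate gets 135.288 next round, worth 0.54 × 135.288 = 73.05552 now.
Offer 71 < 73.05552, so the candidate rejects.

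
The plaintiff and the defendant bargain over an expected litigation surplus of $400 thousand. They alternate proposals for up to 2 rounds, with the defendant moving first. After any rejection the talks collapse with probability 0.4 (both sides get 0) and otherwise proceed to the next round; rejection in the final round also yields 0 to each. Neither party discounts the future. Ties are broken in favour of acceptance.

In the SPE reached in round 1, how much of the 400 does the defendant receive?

160

By backward induction:
Round 2 (the plaintiff proposes): the defendant will accept anything ≥ 0, so the plaintiff offers 0 and keeps 400.
Round 1 (the defendant proposes): rejecting gives the plaintiff an expected 0.6 × 400 = 240. The defendant offers 240 and keeps 400 − 240 = 160.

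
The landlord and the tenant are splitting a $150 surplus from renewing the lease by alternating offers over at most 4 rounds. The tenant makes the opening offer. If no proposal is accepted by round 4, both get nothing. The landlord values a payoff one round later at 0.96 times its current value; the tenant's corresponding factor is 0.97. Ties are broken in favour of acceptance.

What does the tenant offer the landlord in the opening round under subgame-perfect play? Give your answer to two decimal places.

138.41

By backward induction:
Round 4 (the landlord proposes): rejection yields 0 for the tenant; the landlord offers 0 and keeps 150.
Round 3 (the tenant proposes): the landlord can get 150 next round, worth 0.96 × 150 = 144 now, so the tenant offers 144, keeping 6.
Round 2 (the landlord proposes): the tenant can get 6 next round, worth 0.97 × 6 = 5.82 now; the landlord offers that and keeps 144.18.
Round 1 (the tenant proposes): the landlord can get 144.18 next round, worth 0.96 × 144.18 = 138.4128 now. The tenant offers 138.4128 and keeps 150 − 138.4128 = 11.5872.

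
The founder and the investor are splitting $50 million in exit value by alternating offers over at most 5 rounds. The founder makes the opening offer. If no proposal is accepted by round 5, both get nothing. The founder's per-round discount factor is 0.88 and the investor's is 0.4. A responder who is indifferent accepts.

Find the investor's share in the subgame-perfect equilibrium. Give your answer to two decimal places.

Round 5 (the founder proposes): rejection yields 0 for the investor; the founder offers 0 and keeps 50.
Round 4 (the investor proposes): the founder can get 50 next round, worth 0.88 × 50 = 44 now. The investor offers 44 and keeps 50 − 44 = 6.
Round 3 (the founder proposes): the investor can get 6 next round, worth 0.4 × 6 = 2.4 now, so the founder offers 2.4, keeping 47.6.
Round 2 (the investor proposes): the founder can get 47.6 next round, worth 0.88 × 47.6 = 41.888 now, so the investor offers 41.888, keeping 8.112.
Round 1 (the founder proposes): the investor can get 8.112 next round, worth 0.4 × 8.112 = 3.2448 now. The founder offers 3.2448 and keeps 50 − 3.2448 = 46.7552.

3.24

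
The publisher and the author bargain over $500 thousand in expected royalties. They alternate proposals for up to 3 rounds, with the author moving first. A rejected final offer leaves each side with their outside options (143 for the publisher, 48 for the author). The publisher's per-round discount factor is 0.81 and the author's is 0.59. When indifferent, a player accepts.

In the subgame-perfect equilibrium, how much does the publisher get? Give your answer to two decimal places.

Round 3 (the author proposes): the publisher gets 143 if talks fail, so the author offers 143 and keeps 357.
Round 2 (the publisher proposes): the author can get 357 next round, worth 0.59 × 357 = 210.63 now. The publisher offers 210.63 and keeps 500 − 210.63 = 289.37.
Round 1 (the author proposes): the publisher can get 289.37 next round, worth 0.81 × 289.37 = 234.3897 now, so the author offers 234.3897, keeping 265.6103.

234.39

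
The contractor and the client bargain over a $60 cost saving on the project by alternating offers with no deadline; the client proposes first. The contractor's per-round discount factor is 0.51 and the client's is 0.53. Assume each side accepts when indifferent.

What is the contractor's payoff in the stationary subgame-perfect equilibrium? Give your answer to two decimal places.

19.71

Let x be the client's share when the client proposes and y be the contractor's share when the contractor proposes.
The contractor accepts iff offered ≥ 0.51·y, so x = 60 − 0.51y. Symmetrically y = 60 − 0.53x.
Substituting: x = 60 − 0.51(60 − 0.53x), giving x(1 − 0.53·0.51) = 60(1 − 0.51).
So x = 60 × 0.49 / 0.7297 ≈ 40.2905, and the contractor receives 60 − x ≈ 19.7095.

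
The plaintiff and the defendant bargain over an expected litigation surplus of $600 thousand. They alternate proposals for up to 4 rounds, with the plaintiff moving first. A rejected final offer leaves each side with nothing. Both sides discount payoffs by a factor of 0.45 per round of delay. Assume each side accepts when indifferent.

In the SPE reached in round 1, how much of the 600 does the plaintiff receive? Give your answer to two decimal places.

396.83

Round 4 (the defendant proposes): rejection yields 0 for the plaintiff; the defendant offers 0 and keeps 600.
Round 3 (the plaintiff proposes): the defendant can get 600 next round, worth 0.45 × 600 = 270 now, so the plaintiff offers 270, keeping 330.
Round 2 (the defendant proposes): the plaintiff can get 330 next round, worth 0.45 × 330 = 148.5 now; the defendant offers that and keeps 451.5.
Round 1 (the plaintiff proposes): the defendant can get 451.5 next round, worth 0.45 × 451.5 = 203.175 now, so the plaintiff offers 203.175, keeping 396.825.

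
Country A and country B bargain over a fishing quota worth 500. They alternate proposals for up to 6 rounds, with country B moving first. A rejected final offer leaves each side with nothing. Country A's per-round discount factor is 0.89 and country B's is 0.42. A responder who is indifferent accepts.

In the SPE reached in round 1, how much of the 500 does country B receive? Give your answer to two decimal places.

By backward induction:
Round 6 (country A proposes): rejection yields 0 for country B; country A offers 0 and keeps 500.
Round 5 (country B proposes): country A can get 500 next round, worth 0.89 × 500 = 445 now. Country B offers 445 and keeps 500 − 445 = 55.
Round 4 (country A proposes): country B can get 55 next round, worth 0.42 × 55 = 23.1 now, so country A offers 23.1, keeping 476.9.
Round 3 (country B proposes): country A can get 476.9 next round, worth 0.89 × 476.9 = 424.441 now; country B offers that and keeps 75.559.
Round 2 (country A proposes): country B can get 75.559 next round, worth 0.42 × 75.559 = 31.73478 now. Country A offers 31.73478 and keeps 500 − 31.73478 = 468.26522.
Round 1 (country B proposes): country A can get 468.26522 next round, worth 0.89 × 468.26522 = 416.7560458 now; country B offers that and keeps 83.2439542.

83.24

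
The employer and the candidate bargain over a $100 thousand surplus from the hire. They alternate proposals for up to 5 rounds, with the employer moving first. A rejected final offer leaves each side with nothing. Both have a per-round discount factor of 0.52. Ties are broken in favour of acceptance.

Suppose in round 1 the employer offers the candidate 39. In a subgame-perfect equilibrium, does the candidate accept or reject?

Round 5 (the employer proposes): the candidate will accept anything ≥ 0, so the employer offers 0 and keeps 100.
Round 4 (the candidate proposes): the employer can get 100 next round, worth 0.52 × 100 = 52 now; the candidate offers that and keeps 48.
Round 3 (the employer proposes): the candidate can get 48 next round, worth 0.52 × 48 = 24.96 now, so the employer offers 24.96, keeping 75.04.
Round 2 (the candidate proposes): the employer can get 75.04 next round, worth 0.52 × 75.04 = 39.0208 now; the candidate offers that and keeps 60.9792.
So by rejecting in round 1, the candidate gets 60.9792 next round, worth 0.52 × 60.9792 = 31.709184 now.
Offer 39 ≥ 31.709184, so the candidate accepts.

Accept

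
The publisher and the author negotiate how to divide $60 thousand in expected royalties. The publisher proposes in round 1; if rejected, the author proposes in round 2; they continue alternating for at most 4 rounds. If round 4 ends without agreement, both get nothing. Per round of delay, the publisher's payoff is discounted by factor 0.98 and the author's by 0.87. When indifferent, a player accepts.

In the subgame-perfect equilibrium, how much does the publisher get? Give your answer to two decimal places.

Round 4 (the author proposes): rejection yields 0 for the publisher; the author offers 0 and keeps 60.
Round 3 (the publisher proposes): the author can get 60 next round, worth 0.87 × 60 = 52.2 now. The publisher offers 52.2 and keeps 60 − 52.2 = 7.8.
Round 2 (the author proposes): the publisher can get 7.8 next round, worth 0.98 × 7.8 = 7.644 now; the author offers that and keeps 52.356.
Round 1 (the publisher proposes): the author can get 52.356 next round, worth 0.87 × 52.356 = 45.54972 now, so the publisher offers 45.54972, keeping 14.45028.

14.45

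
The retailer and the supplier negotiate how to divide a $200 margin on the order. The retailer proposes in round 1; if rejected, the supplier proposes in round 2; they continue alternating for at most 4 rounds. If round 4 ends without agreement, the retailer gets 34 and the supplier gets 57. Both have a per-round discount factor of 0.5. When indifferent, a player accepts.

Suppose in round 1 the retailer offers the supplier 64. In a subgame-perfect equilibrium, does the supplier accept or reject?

Reject

Work out the supplier's continuation value if the offer is rejected.
Round 4 (the supplier proposes): the retailer gets 34 if talks fail, so the supplier offers 34 and keeps 166.
Round 3 (the retailer proposes): the supplier can get 166 next round, worth 0.5 × 166 = 83 now, so the retailer offers 83, keeping 117.
Round 2 (the supplier proposes): the retailer can get 117 next round, worth 0.5 × 117 = 58.5 now. The supplier offers 58.5 and keeps 200 − 58.5 = 141.5.
So by rejecting in round 1, the supplier gets 141.5 next round, worth 0.5 × 141.5 = 70.75 now.
Offer 64 < 70.75, so the supplier rejects.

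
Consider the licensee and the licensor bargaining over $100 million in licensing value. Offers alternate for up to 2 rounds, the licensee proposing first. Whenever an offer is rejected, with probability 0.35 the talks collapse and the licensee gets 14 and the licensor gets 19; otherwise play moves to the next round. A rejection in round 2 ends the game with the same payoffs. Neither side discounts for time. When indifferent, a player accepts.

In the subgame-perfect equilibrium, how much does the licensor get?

62.55

Round 2 (the licensor proposes): the licensee gets 14 if talks fail, so the licensor offers 14 and keeps 86.
Round 1 (the licensee proposes): rejecting gives the licensor an expected 0.65 × 86 + 0.35 × 19 = 62.55; the licensee offers that and keeps 37.45.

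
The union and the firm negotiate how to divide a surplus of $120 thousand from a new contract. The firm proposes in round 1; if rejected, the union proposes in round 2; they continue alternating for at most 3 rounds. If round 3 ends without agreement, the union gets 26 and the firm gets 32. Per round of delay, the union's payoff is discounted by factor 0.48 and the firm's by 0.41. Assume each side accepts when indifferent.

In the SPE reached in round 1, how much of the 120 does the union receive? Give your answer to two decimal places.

Round 3 (the firm proposes): the union gets 26 if talks fail, so the firm offers 26 and keeps 94.
Round 2 (the union proposes): the firm can get 94 next round, worth 0.41 × 94 = 38.54 now; the union offers that and keeps 81.46.
Round 1 (the firm proposes): the union can get 81.46 next round, worth 0.48 × 81.46 = 39.1008 now, so the firm offers 39.1008, keeping 80.8992.

39.10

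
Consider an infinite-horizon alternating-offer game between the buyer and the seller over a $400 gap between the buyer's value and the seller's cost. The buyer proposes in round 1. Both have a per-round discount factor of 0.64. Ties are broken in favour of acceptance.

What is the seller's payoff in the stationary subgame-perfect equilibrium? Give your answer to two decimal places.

156.10

When the buyer proposes, the seller accepts any offer worth at least 0.64 times what the seller would get by proposing next round; and vice versa.
This gives x = 400 − 0.64y and y = 400 − 0.64x, where x and y are each side's share when it proposes.
Hence (1 − 0.64·0.64)x = 400(1 − 0.64), i.e. 0.5904·x = 144.
x ≈ 243.9024; the seller's share is 400 − x ≈ 156.0976.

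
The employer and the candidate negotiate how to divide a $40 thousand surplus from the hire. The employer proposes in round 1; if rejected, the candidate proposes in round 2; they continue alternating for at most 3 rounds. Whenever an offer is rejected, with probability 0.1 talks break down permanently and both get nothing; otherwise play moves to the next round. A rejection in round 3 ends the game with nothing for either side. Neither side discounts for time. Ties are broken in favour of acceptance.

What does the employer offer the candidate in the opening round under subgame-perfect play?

By backward induction:
Round 3 (the employer proposes): the candidate will accept anything ≥ 0, so the employer offers 0 and keeps 40.
Round 2 (the candidate proposes): rejecting gives the employer an expected 0.9 × 40 = 36, so the candidate offers 36, keeping 4.
Round 1 (the employer proposes): rejecting gives the candidate an expected 0.9 × 4 = 3.6. The employer offers 3.6 and keeps 40 − 3.6 = 36.4.

3.6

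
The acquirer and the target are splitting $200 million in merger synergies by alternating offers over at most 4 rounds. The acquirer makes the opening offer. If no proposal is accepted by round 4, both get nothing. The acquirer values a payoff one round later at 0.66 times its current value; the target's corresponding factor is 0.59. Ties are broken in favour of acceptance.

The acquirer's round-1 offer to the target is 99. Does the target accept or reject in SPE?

Accept

Round 4 (the target proposes): rejection yields 0 for the acquirer; the target offers 0 and keeps 200.
Round 3 (the acquirer proposes): the target can get 200 next round, worth 0.59 × 200 = 118 now. The acquirer offers 118 and keeps 200 − 118 = 82.
Round 2 (the target proposes): the acquirer can get 82 next round, worth 0.66 × 82 = 54.12 now; the target offers that and keeps 145.88.
So by rejecting in round 1, the target gets 145.88 next round, worth 0.59 × 145.88 = 86.0692 now.
Offer 99 ≥ 86.0692, so the target accepts.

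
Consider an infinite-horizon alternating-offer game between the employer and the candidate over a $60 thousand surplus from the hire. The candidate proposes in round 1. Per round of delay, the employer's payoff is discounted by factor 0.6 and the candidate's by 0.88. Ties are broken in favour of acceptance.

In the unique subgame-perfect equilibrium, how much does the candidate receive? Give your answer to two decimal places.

Let x be the candidate's share when the candidate proposes and y be the employer's share when the employer proposes.
The employer accepts iff offered ≥ 0.6·y, so x = 60 − 0.6y. Symmetrically y = 60 − 0.88x.
Substituting: x = 60 − 0.6(60 − 0.88x), giving x(1 − 0.88·0.6) = 60(1 − 0.6).
So x = 60 × 0.4 / 0.472 ≈ 50.8475, and the employer receives 60 − x ≈ 9.1525.

50.85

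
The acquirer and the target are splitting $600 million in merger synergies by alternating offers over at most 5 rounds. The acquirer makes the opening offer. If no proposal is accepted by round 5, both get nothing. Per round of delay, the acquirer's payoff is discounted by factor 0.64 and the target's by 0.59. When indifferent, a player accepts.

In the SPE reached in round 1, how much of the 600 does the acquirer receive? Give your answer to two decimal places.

424.44

Solve by backward induction from round 5.
Round 5 (the acquirer proposes): rejection yields 0 for the target; the acquirer offers 0 and keeps 600.
Round 4 (the target proposes): the acquirer can get 600 next round, worth 0.64 × 600 = 384 now; the target offers that and keeps 216.
Round 3 (the acquirer proposes): the target can get 216 next round, worth 0.59 × 216 = 127.44 now; the acquirer offers that and keeps 472.56.
Round 2 (the target proposes): the acquirer can get 472.56 next round, worth 0.64 × 472.56 = 302.4384 now, so the target offers 302.4384, keeping 297.5616.
Round 1 (the acquirer proposes): the target can get 297.5616 next round, worth 0.59 × 297.5616 = 175.561344 now, so the acquirer offers 175.561344, keeping 424.438656.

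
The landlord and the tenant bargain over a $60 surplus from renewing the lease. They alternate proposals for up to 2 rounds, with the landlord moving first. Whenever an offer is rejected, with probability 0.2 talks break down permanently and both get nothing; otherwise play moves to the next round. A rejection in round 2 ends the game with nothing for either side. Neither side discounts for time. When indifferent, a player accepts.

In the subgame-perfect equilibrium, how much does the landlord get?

By backward induction:
Round 2 (the tenant proposes): the landlord will accept anything ≥ 0, so the tenant offers 0 and keeps 60.
Round 1 (the landlord proposes): rejecting gives the tenant an expected 0.8 × 60 = 48, so the landlord offers 48, keeping 12.

12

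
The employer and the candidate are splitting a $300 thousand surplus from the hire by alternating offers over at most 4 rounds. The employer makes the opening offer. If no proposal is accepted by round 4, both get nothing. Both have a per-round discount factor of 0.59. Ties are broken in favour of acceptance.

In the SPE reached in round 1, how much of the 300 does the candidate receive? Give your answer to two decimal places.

Work backward from the last round.
Round 4 (the candidate proposes): rejection yields 0 for the employer; the candidate offers 0 and keeps 300.
Round 3 (the employer proposes): the candidate can get 300 next round, worth 0.59 × 300 = 177 now, so the employer offers 177, keeping 123.
Round 2 (the candidate proposes): the employer can get 123 next round, worth 0.59 × 123 = 72.57 now, so the candidate offers 72.57, keeping 227.43.
Round 1 (the employer proposes): the candidate can get 227.43 next round, worth 0.59 × 227.43 = 134.1837 now. The employer offers 134.1837 and keeps 300 − 134.1837 = 165.8163.

134.18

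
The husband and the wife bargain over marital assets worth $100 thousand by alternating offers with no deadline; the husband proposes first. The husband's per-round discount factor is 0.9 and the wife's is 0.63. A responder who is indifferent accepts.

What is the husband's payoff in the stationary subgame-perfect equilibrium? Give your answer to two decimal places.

85.45

In a stationary SPE each proposer offers the other exactly their discounted continuation value.
If the husband keeps x when proposing and the wife keeps y when proposing, then x = 100 − 0.63y and y = 100 − 0.9x.
Solving: x = 100(1 − 0.63) / (1 − 0.9·0.63) = 37 / 0.433 ≈ 85.4503.
The wife gets 100 − 85.4503 ≈ 14.5497.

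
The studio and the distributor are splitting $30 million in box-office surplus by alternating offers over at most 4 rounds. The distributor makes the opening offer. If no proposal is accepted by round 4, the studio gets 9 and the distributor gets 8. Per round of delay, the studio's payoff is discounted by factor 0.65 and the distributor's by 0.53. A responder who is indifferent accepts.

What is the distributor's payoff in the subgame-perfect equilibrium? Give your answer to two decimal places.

Solve by backward induction from round 4.
Round 4 (the studio proposes): the distributor gets 8 if talks fail, so the studio offers 8 and keeps 22.
Round 3 (the distributor proposes): the studio can get 22 next round, worth 0.65 × 22 = 14.3 now; the distributor offers that and keeps 15.7.
Round 2 (the studio proposes): the distributor can get 15.7 next round, worth 0.53 × 15.7 = 8.321 now; the studio offers that and keeps 21.679.
Round 1 (the distributor proposes): the studio can get 21.679 next round, worth 0.65 × 21.679 = 14.09135 now, so the distributor offers 14.09135, keeping 15.90865.

15.91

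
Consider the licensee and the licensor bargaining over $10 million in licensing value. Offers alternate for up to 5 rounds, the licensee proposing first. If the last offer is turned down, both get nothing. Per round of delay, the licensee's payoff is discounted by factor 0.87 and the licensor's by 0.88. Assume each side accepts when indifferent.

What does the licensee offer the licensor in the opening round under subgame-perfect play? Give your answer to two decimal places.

Round 5 (the licensee proposes): the licensor will accept anything ≥ 0, so the licensee offers 0 and keeps 10.
Round 4 (the licensor proposes): the licensee can get 10 next round, worth 0.87 × 10 = 8.7 now, so the licensor offers 8.7, keeping 1.3.
Round 3 (the licensee proposes): the licensor can get 1.3 next round, worth 0.88 × 1.3 = 1.144 now; the licensee offers that and keeps 8.856.
Round 2 (the licensor proposes): the licensee can get 8.856 next round, worth 0.87 × 8.856 = 7.70472 now; the licensor offers that and keeps 2.29528.
Round 1 (the licensee proposes): the licensor can get 2.29528 next round, worth 0.88 × 2.29528 = 2.0198464 now; the licensee offers that and keeps 7.9801536.

2.02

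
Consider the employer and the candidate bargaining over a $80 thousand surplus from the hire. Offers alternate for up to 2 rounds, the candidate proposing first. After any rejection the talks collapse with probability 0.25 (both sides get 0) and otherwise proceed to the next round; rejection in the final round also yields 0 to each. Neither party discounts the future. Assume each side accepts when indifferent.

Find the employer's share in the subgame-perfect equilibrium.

60

Round 2 (the employer proposes): rejection yields 0 for the candidate; the employer offers 0 and keeps 80.
Round 1 (the candidate proposes): rejecting gives the employer an expected 0.75 × 80 = 60, so the candidate offers 60, keeping 20.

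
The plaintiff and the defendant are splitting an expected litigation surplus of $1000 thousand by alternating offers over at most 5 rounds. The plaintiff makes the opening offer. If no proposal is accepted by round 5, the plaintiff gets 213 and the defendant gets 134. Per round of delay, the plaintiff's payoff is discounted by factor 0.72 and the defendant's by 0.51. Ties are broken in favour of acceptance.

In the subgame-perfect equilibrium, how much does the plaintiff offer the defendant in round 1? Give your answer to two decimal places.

Round 5 (the plaintiff proposes): the defendant gets 134 if talks fail, so the plaintiff offers 134 and keeps 866.
Round 4 (the defendant proposes): the plaintiff can get 866 next round, worth 0.72 × 866 = 623.52 now; the defendant offers that and keeps 376.48.
Round 3 (the plaintiff proposes): the defendant can get 376.48 next round, worth 0.51 × 376.48 = 192.0048 now. The plaintiff offers 192.0048 and keeps 1000 − 192.0048 = 807.9952.
Round 2 (the defendant proposes): the plaintiff can get 807.9952 next round, worth 0.72 × 807.9952 = 581.756544 now, so the defendant offers 581.756544, keeping 418.243456.
Round 1 (the plaintiff proposes): the defendant can get 418.243456 next round, worth 0.51 × 418.243456 = 213.30416256 now; the plaintiff offers that and keeps 786.69583744.

213.30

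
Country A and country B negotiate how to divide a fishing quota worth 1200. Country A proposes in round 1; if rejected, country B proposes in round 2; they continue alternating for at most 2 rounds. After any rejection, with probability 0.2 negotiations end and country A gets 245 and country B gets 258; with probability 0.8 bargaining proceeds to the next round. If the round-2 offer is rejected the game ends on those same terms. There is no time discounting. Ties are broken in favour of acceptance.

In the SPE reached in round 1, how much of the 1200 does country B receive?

Round 2 (country B proposes): country A gets 245 if talks fail, so country B offers 245 and keeps 955.
Round 1 (country A proposes): rejecting gives country B an expected 0.8 × 955 + 0.2 × 258 = 815.6; country A offers that and keeps 384.4.

815.6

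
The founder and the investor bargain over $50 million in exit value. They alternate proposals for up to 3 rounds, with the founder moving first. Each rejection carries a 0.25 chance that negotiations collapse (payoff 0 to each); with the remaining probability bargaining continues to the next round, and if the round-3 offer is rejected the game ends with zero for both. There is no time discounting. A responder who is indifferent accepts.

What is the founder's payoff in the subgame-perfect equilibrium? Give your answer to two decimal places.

By backward induction:
Round 3 (the founder proposes): the investor will accept anything ≥ 0, so the founder offers 0 and keeps 50.
Round 2 (the investor proposes): rejecting gives the founder an expected 0.75 × 50 = 37.5. The investor offers 37.5 and keeps 50 − 37.5 = 12.5.
Round 1 (the founder proposes): rejecting gives the investor an expected 0.75 × 12.5 = 9.375. The founder offers 9.375 and keeps 50 − 9.375 = 40.625.

40.63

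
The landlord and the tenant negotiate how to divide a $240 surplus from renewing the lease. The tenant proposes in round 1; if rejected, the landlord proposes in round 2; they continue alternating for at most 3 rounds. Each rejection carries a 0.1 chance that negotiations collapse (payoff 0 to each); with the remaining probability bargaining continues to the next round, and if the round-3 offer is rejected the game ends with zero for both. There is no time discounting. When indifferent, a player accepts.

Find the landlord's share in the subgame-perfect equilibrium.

21.6

By backward induction:
Round 3 (the tenant proposes): rejection yields 0 for the landlord; the tenant offers 0 and keeps 240.
Round 2 (the landlord proposes): rejecting gives the tenant an expected 0.9 × 240 = 216, so the landlord offers 216, keeping 24.
Round 1 (the tenant proposes): rejecting gives the landlord an expected 0.9 × 24 = 21.6; the tenant offers that and keeps 218.4.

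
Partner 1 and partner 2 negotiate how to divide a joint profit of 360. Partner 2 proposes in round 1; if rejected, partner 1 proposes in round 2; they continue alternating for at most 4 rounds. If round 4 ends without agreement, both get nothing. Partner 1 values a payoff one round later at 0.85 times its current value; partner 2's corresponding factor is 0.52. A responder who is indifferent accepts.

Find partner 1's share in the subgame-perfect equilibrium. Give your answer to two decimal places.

Round 4 (partner 1 proposes): partner 2 will accept anything ≥ 0, so partner 1 offers 0 and keeps 360.
Round 3 (partner 2 proposes): partner 1 can get 360 next round, worth 0.85 × 360 = 306 now; partner 2 offers that and keeps 54.
Round 2 (partner 1 proposes): partner 2 can get 54 next round, worth 0.52 × 54 = 28.08 now, so partner 1 offers 28.08, keeping 331.92.
Round 1 (partner 2 proposes): partner 1 can get 331.92 next round, worth 0.85 × 331.92 = 282.132 now; partner 2 offers that and keeps 77.868.

282.13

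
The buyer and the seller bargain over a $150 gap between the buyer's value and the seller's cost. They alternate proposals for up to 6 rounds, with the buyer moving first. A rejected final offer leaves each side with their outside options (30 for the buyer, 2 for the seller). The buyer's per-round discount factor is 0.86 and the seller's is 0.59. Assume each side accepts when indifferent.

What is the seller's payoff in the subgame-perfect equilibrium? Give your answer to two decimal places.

36.90

Round 6 (the seller proposes): the buyer gets 30 if talks fail, so the seller offers 30 and keeps 120.
Round 5 (the buyer proposes): the seller can get 120 next round, worth 0.59 × 120 = 70.8 now; the buyer offers that and keeps 79.2.
Round 4 (the seller proposes): the buyer can get 79.2 next round, worth 0.86 × 79.2 = 68.112 now; the seller offers that and keeps 81.888.
Round 3 (the buyer proposes): the seller can get 81.888 next round, worth 0.59 × 81.888 = 48.31392 now; the buyer offers that and keeps 101.68608.
Round 2 (the seller proposes): the buyer can get 101.68608 next round, worth 0.86 × 101.68608 = 87.4500288 now. The seller offers 87.4500288 and keeps 150 − 87.4500288 = 62.5499712.
Round 1 (the buyer proposes): the seller can get 62.5499712 next round, worth 0.59 × 62.5499712 = 36.904483008 now; the buyer offers that and keeps 113.095516992.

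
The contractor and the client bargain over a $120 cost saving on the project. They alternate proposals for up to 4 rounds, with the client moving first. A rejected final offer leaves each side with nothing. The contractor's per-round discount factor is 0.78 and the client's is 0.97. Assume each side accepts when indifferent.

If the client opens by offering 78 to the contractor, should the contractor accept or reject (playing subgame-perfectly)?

Round 4 (the contractor proposes): the client will accept anything ≥ 0, so the contractor offers 0 and keeps 120.
Round 3 (the client proposes): the contractor can get 120 next round, worth 0.78 × 120 = 93.6 now, so the client offers 93.6, keeping 26.4.
Round 2 (the contractor proposes): the client can get 26.4 next round, worth 0.97 × 26.4 = 25.608 now, so the contractor offers 25.608, keeping 94.392.
So by rejecting in round 1, the contractor gets 94.392 next round, worth 0.78 × 94.392 = 73.62576 now.
Offer 78 ≥ 73.62576, so the contractor accepts.

Accept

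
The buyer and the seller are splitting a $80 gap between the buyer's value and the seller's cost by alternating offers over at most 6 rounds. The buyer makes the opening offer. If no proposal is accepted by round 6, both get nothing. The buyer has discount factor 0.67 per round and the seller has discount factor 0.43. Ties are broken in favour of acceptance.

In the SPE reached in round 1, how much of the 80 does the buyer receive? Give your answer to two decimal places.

62.52

Round 6 (the seller proposes): rejection yields 0 for the buyer; the seller offers 0 and keeps 80.
Round 5 (the buyer proposes): the seller can get 80 next round, worth 0.43 × 80 = 34.4 now. The buyer offers 34.4 and keeps 80 − 34.4 = 45.6.
Round 4 (the seller proposes): the buyer can get 45.6 next round, worth 0.67 × 45.6 = 30.552 now; the seller offers that and keeps 49.448.
Round 3 (the buyer proposes): the seller can get 49.448 next round, worth 0.43 × 49.448 = 21.26264 now, so the buyer offers 21.26264, keeping 58.73736.
Round 2 (the seller proposes): the buyer can get 58.73736 next round, worth 0.67 × 58.73736 = 39.3540312 now. The seller offers 39.3540312 and keeps 80 − 39.3540312 = 40.6459688.
Round 1 (the buyer proposes): the seller can get 40.6459688 next round, worth 0.43 × 40.6459688 = 17.477766584 now. The buyer offers 17.477766584 and keeps 80 − 17.477766584 = 62.522233416.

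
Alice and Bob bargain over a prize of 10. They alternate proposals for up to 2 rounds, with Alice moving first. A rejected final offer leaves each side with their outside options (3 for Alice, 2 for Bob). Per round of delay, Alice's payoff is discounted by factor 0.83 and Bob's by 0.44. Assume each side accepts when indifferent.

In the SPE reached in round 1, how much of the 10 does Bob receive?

3.08

Round 2 (Bob proposes): Alice gets 3 if talks fail, so Bob offers 3 and keeps 7.
Round 1 (Alice proposes): Bob can get 7 next round, worth 0.44 × 7 = 3.08 now; Alice offers that and keeps 6.92.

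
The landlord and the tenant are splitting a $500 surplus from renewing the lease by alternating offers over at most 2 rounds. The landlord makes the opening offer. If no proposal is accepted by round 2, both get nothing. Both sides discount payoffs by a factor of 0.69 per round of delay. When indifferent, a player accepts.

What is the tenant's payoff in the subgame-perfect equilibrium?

Solve by backward induction from round 2.
Round 2 (the tenant proposes): the landlord will accept anything ≥ 0, so the tenant offers 0 and keeps 500.
Round 1 (the landlord proposes): the tenant can get 500 next round, worth 0.69 × 500 = 345 now; the landlord offers that and keeps 155.

345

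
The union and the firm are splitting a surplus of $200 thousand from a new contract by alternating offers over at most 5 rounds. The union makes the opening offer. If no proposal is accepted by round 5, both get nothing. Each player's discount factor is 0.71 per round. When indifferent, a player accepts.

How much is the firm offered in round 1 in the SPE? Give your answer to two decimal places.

Round 5 (the union proposes): the firm will accept anything ≥ 0, so the union offers 0 and keeps 200.
Round 4 (the firm proposes): the union can get 200 next round, worth 0.71 × 200 = 142 now; the firm offers that and keeps 58.
Round 3 (the union proposes): the firm can get 58 next round, worth 0.71 × 58 = 41.18 now; the union offers that and keeps 158.82.
Round 2 (the firm proposes): the union can get 158.82 next round, worth 0.71 × 158.82 = 112.7622 now, so the firm offers 112.7622, keeping 87.2378.
Round 1 (the union proposes): the firm can get 87.2378 next round, worth 0.71 × 87.2378 = 61.938838 now, so the union offers 61.938838, keeping 138.061162.

61.94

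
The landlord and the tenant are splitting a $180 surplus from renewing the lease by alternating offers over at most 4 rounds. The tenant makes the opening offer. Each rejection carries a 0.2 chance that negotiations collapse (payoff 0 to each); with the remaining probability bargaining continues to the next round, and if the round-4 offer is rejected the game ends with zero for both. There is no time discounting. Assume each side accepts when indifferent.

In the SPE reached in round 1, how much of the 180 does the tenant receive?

By backward induction:
Round 4 (the landlord proposes): the tenant will accept anything ≥ 0, so the landlord offers 0 and keeps 180.
Round 3 (the tenant proposes): rejecting gives the landlord an expected 0.8 × 180 = 144; the tenant offers that and keeps 36.
Round 2 (the landlord proposes): rejecting gives the tenant an expected 0.8 × 36 = 28.8; the landlord offers that and keeps 151.2.
Round 1 (the tenant proposes): rejecting gives the landlord an expected 0.8 × 151.2 = 120.96, so the tenant offers 120.96, keeping 59.04.

59.04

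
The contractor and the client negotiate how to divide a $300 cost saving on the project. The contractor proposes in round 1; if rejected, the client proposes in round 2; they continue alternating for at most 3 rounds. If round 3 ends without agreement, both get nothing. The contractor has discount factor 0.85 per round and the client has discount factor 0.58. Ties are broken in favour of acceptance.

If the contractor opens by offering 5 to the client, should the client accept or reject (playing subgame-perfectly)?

Work out the client's continuation value if the offer is rejected.
Round 3 (the contractor proposes): the client will accept anything ≥ 0, so the contractor offers 0 and keeps 300.
Round 2 (the client proposes): the contractor can get 300 next round, worth 0.85 × 300 = 255 now, so the client offers 255, keeping 45.
So by rejecting in round 1, the client gets 45 next round, worth 0.58 × 45 = 26.1 now.
Offer 5 < 26.1, so the client rejects.

Reject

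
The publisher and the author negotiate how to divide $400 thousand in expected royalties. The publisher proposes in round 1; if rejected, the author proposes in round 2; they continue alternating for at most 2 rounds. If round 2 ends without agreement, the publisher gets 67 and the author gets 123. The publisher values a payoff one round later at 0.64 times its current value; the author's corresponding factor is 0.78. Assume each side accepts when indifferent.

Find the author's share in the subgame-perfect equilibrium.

259.74

Round 2 (the author proposes): the publisher gets 67 if talks fail, so the author offers 67 and keeps 333.
Round 1 (the publisher proposes): the author can get 333 next round, worth 0.78 × 333 = 259.74 now. The publisher offers 259.74 and keeps 400 − 259.74 = 140.26.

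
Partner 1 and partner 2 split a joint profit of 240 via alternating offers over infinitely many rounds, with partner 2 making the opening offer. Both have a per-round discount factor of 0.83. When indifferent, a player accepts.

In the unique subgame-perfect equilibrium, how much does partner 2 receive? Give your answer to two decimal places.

131.15

In a stationary SPE each proposer offers the other exactly their discounted continuation value.
If partner 2 keeps x when proposing and partner 1 keeps y when proposing, then x = 240 − 0.83y and y = 240 − 0.83x.
Solving: x = 240(1 − 0.83) / (1 − 0.83·0.83) = 40.8 / 0.3111 ≈ 131.1475.
Partner 1 gets 240 − 131.1475 ≈ 108.8525.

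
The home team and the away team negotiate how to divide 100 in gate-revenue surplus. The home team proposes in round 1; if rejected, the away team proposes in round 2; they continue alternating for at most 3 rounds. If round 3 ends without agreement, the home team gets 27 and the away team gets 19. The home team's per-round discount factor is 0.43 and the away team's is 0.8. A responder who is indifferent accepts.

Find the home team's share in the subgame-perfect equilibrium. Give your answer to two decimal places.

47.86

Round 3 (the home team proposes): the away team gets 19 if talks fail, so the home team offers 19 and keeps 81.
Round 2 (the away team proposes): the home team can get 81 next round, worth 0.43 × 81 = 34.83 now. The away team offers 34.83 and keeps 100 − 34.83 = 65.17.
Round 1 (the home team proposes): the away team can get 65.17 next round, worth 0.8 × 65.17 = 52.136 now. The home team offers 52.136 and keeps 100 − 52.136 = 47.864.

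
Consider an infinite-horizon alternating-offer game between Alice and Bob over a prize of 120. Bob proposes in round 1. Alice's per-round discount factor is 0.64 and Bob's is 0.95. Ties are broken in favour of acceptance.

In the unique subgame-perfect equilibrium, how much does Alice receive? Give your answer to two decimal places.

Let x be Bob's share when Bob proposes and y be Alice's share when Alice proposes.
Alice accepts iff offered ≥ 0.64·y, so x = 120 − 0.64y. Symmetrically y = 120 − 0.95x.
Substituting: x = 120 − 0.64(120 − 0.95x), giving x(1 − 0.95·0.64) = 120(1 − 0.64).
So x = 120 × 0.36 / 0.392 ≈ 110.2041, and Alice receives 120 − x ≈ 9.7959.

9.80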